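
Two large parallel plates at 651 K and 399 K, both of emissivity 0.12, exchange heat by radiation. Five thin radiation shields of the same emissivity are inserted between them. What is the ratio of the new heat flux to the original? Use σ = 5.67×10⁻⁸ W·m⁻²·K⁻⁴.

With N identical shields there are N+1 = 6 gaps in series, each with the same radiative resistance, so the flux falls to 1/(N+1) of its unshielded value.

ratio ≈ 0.167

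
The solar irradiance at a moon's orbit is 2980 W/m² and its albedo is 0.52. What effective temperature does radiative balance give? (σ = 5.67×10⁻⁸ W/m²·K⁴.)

T ≈ 282 K

Power absorbed = (1−a)S·πR²; power emitted = 4πR²σT⁴. Equating and cancelling πR²:
T = ((1−a)S / 4σ)^(1/4) = (1430 / (4 × 5.67×10⁻⁸))^(1/4) = (6.31×10^9)^(1/4).
T = 282 K.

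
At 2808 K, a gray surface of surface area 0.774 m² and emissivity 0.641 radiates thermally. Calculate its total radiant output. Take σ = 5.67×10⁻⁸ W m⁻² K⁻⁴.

Stefan–Boltzmann: P = εσAT⁴ = 0.641 × 5.67×10⁻⁸ × 0.774 × (2808)⁴ = 0.641 × 5.67×10⁻⁸ × 0.774 × 6.22×10^13.
P = 1.75×10^6 W.

P ≈ 1.75×10^6 W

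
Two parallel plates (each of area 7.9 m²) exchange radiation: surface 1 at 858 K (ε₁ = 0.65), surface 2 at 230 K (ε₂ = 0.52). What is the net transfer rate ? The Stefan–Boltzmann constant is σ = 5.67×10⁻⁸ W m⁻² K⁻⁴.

Q ≈ 98100 W

For two large parallel gray plates, q = σ(T₁⁴ − T₂⁴) / (1/ε₁ + 1/ε₂ − 1).
1/ε₁ + 1/ε₂ − 1 = 1/0.65 + 1/0.52 − 1 = 2.462.
T₁⁴ − T₂⁴ = 5.42×10^11 − 2.80×10^9 = 5.39×10^11 K⁴.
q = 5.67×10⁻⁸ × 5.39×10^11 / 2.462 = 12400 W/m².
Q = q·A = 12400 × 7.9 = 98100 W.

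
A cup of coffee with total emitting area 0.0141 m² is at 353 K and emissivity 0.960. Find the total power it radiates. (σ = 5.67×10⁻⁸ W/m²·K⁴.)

Stefan–Boltzmann: P = εσAT⁴ = 0.960 × 5.67×10⁻⁸ × 0.0141 × (353)⁴ = 0.960 × 5.67×10⁻⁸ × 0.0141 × 1.55×10^10.
P = 11.9 W.

P ≈ 11.9 W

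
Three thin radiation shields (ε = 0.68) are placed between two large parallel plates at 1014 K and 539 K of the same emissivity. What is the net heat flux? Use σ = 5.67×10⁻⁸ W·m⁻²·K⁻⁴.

Each of the 4 gaps contributes resistance (2/ε − 1) = 2/0.68 − 1 = 1.941; total = 7.765.
q = σ(T₁⁴ − T₂⁴) / 7.765 = 5.67×10⁻⁸ × 9.73×10^11 / 7.765 = 7100 W/m².

q ≈ 7100 W/m²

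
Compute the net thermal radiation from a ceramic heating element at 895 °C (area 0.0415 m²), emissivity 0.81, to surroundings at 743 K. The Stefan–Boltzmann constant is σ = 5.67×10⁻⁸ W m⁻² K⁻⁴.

Convert: 895 °C = 1168 K.
Q = εσA(T⁴ − T_s⁴). T⁴ − T_s⁴ = (1168)⁴ − (743)⁴ = 1.86×10^12 − 3.05×10^11 = 1.56×10^12 K⁴.
Q = 0.81 × 5.67×10⁻⁸ × 0.0415 × 1.56×10^12 = 2970 W.

Q ≈ 2970 W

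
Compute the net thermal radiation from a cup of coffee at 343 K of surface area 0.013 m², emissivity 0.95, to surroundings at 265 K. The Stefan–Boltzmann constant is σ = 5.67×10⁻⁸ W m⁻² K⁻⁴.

Q ≈ 6.24 W

Q = εσA(T⁴ − T_s⁴). T⁴ − T_s⁴ = (343)⁴ − (265)⁴ = 1.38×10^10 − 4.93×10^9 = 8.91×10^9 K⁴.
Q = 0.95 × 5.67×10⁻⁸ × 0.0130 × 8.91×10^9 = 6.24 W.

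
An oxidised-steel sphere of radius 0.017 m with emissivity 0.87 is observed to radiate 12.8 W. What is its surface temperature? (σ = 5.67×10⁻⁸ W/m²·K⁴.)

T ≈ 517 K

A = 4πr² = 4π × (0.017)² = 3.63×10^-3 m².
From P = εσAT⁴, T = (P / εσA)^(1/4) = (12.8 / (0.87 × 5.67×10⁻⁸ × 3.63×10^-3))^(1/4).
T = (7.14×10^10)^(1/4) = 517 K.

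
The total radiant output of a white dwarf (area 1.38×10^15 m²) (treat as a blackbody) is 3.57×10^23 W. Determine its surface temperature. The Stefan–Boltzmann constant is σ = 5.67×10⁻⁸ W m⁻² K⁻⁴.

T ≈ 8220 K

From P = σAT⁴, T = (P / σA)^(1/4) = (3.57×10^23 / (5.67×10⁻⁸ × 1.38×10^15))^(1/4).
T = (4.56×10^15)^(1/4) = 8220 K.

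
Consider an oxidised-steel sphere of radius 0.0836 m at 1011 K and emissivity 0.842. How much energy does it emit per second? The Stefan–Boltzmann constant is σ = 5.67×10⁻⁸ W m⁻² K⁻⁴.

A = 4πr² = 4π × (0.0836)² = 0.0878 m².
Stefan–Boltzmann: P = εσAT⁴ = 0.842 × 5.67×10⁻⁸ × 0.0878 × (1011)⁴ = 0.842 × 5.67×10⁻⁸ × 0.0878 × 1.04×10^12.
P = 4380 W.

P ≈ 4380 W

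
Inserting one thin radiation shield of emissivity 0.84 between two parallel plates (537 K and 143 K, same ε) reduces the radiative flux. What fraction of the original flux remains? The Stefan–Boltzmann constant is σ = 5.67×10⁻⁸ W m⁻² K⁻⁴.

With N identical shields there are N+1 = 2 gaps in series, each with the same radiative resistance, so the flux falls to 1/(N+1) of its unshielded value.

ratio ≈ 0.500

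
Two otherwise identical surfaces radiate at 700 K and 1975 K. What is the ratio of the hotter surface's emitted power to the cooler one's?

ratio ≈ 63.4

P ∝ T⁴, so the ratio is (1975/700)⁴ = (2.821)⁴ = 63.4.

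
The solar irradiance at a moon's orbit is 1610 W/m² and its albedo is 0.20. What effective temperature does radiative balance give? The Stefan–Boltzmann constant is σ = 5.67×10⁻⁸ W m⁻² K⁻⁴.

T ≈ 275 K

Power absorbed = (1−a)S·πR²; power emitted = 4πR²σT⁴. Equating and cancelling πR²:
T = ((1−a)S / 4σ)^(1/4) = (1290 / (4 × 5.67×10⁻⁸))^(1/4) = (5.68×10^9)^(1/4).
T = 275 K.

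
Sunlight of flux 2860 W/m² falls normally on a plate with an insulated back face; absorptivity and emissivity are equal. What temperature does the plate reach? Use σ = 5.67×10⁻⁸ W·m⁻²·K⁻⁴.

Absorbed flux αS = emitted flux εσT⁴ (one radiating face); with α = ε, T = (S/σ)^(1/4).
T = (2860 / 5.67×10⁻⁸)^(1/4) = (5.04×10^10)^(1/4).
T = 474 K.

T ≈ 474 K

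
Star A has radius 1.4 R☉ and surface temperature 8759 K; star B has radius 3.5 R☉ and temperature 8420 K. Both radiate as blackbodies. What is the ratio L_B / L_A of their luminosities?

L = 4πR²σT⁴ ∝ R²T⁴, so L_B/L_A = (3.5/1.4)² × (8420/8759)⁴ = 6.25 × 0.854 = 5.34.

L_B/L_A ≈ 5.34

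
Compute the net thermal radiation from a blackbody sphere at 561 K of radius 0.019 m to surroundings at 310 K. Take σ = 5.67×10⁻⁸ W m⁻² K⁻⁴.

Q ≈ 23.1 W

A = 4πr² = 4π × (0.019)² = 4.54×10^-3 m².
Q = σA(T⁴ − T_s⁴). T⁴ − T_s⁴ = (561)⁴ − (310)⁴ = 9.90×10^10 − 9.24×10^9 = 8.98×10^10 K⁴.
Q = 5.67×10⁻⁸ × 4.54×10^-3 × 8.98×10^10 = 23.1 W.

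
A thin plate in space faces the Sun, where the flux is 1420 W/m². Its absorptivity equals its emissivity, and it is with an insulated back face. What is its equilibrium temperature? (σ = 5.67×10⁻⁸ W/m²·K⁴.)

Absorbed flux αS = emitted flux εσT⁴ (one radiating face); with α = ε, T = (S/σ)^(1/4).
T = (1420 / 5.67×10⁻⁸)^(1/4) = (2.50×10^10)^(1/4).
T = 398 K.

T ≈ 398 K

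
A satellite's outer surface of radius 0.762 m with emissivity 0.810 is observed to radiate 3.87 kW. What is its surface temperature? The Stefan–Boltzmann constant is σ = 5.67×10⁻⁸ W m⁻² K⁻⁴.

T ≈ 328 K

A = 4πr² = 4π × (0.762)² = 7.30 m².
From P = εσAT⁴, T = (P / εσA)^(1/4) = (3870 / (0.810 × 5.67×10⁻⁸ × 7.30))^(1/4).
T = (1.15×10^10)^(1/4) = 328 K.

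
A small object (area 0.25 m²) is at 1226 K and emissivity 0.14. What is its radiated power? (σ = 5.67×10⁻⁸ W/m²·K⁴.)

Stefan–Boltzmann: P = εσAT⁴ = 0.14 × 5.67×10⁻⁸ × 0.250 × (1226)⁴ = 0.14 × 5.67×10⁻⁸ × 0.250 × 2.26×10^12.
P = 4480 W.

P ≈ 4480 W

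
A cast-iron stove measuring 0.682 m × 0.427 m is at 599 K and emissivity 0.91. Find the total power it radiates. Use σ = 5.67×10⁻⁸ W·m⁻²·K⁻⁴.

A = 0.682 × 0.427 = 0.291 m².
Stefan–Boltzmann: P = εσAT⁴ = 0.91 × 5.67×10⁻⁸ × 0.291 × (599)⁴ = 0.91 × 5.67×10⁻⁸ × 0.291 × 1.29×10^11.
P = 1930 W.

P ≈ 1930 W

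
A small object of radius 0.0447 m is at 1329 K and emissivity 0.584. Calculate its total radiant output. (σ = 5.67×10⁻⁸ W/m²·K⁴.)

P ≈ 2590 W

A = 4πr² = 4π × (0.0447)² = 0.0251 m².
P = εσAT⁴ = 0.584 × 5.67×10⁻⁸ × 0.0251 × (1329)⁴ = 0.584 × 5.67×10⁻⁸ × 0.0251 × 3.12×10^12.
P = 2590 W.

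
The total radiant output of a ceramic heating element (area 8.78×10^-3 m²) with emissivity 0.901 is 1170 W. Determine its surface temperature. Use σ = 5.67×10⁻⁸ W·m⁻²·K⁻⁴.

T ≈ 1270 K

From P = εσAT⁴, T = (P / εσA)^(1/4) = (1170 / (0.901 × 5.67×10⁻⁸ × 8.78×10^-3))^(1/4).
T = (2.61×10^12)^(1/4) = 1270 K.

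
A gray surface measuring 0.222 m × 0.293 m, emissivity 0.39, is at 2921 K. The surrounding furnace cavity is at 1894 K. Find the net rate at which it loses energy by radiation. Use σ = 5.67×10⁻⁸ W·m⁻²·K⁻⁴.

Q ≈ 86200 W

A = 0.222 × 0.293 = 0.0650 m².
Q = εσA(T⁴ − T_s⁴). T⁴ − T_s⁴ = (2921)⁴ − (1894)⁴ = 7.28×10^13 − 1.29×10^13 = 5.99×10^13 K⁴.
Q = 0.39 × 5.67×10⁻⁸ × 0.0650 × 5.99×10^13 = 86200 W.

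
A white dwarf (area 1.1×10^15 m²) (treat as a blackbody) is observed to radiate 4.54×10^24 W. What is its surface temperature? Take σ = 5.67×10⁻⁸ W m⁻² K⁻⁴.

From P = σAT⁴, T = (P / σA)^(1/4) = (4.54×10^24 / (5.67×10⁻⁸ × 1.10×10^15))^(1/4).
T = (7.28×10^16)^(1/4) = 16400 K.

T ≈ 16400 K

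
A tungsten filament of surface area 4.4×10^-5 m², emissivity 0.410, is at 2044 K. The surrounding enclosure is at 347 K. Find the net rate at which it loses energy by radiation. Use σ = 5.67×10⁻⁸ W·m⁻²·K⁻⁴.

Q = εσA(T⁴ − T_s⁴). T⁴ − T_s⁴ = (2044)⁴ − (347)⁴ = 1.75×10^13 − 1.45×10^10 = 1.74×10^13 K⁴.
Q = 0.410 × 5.67×10⁻⁸ × 4.40×10^-5 × 1.74×10^13 = 17.8 W.

Q ≈ 17.8 W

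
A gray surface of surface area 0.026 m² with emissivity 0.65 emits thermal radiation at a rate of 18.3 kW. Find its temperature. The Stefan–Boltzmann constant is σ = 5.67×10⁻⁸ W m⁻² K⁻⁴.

From P = εσAT⁴, T = (P / εσA)^(1/4) = (18300 / (0.65 × 5.67×10⁻⁸ × 0.0260))^(1/4).
T = (1.91×10^13)^(1/4) = 2090 K.

T ≈ 2090 K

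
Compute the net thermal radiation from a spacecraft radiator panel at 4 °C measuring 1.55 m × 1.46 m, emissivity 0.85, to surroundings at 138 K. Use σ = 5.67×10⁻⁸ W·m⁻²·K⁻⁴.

Q ≈ 603 W

A = 1.55 × 1.46 = 2.26 m².
Convert: 4 °C = 277 K.
Q = εσA(T⁴ − T_s⁴). T⁴ − T_s⁴ = (277)⁴ − (138)⁴ = 5.89×10^9 − 3.63×10^8 = 5.52×10^9 K⁴.
Q = 0.85 × 5.67×10⁻⁸ × 2.26 × 5.52×10^9 = 603 W.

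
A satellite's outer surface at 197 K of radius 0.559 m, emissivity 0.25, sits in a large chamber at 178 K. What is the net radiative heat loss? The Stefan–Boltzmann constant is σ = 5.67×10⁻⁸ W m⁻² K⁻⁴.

A = 4πr² = 4π × (0.559)² = 3.93 m².
Q = εσA(T⁴ − T_s⁴). T⁴ − T_s⁴ = (197)⁴ − (178)⁴ = 1.51×10^9 − 1.00×10^9 = 5.02×10^8 K⁴.
Q = 0.25 × 5.67×10⁻⁸ × 3.93 × 5.02×10^8 = 28.0 W.

Q ≈ 28.0 W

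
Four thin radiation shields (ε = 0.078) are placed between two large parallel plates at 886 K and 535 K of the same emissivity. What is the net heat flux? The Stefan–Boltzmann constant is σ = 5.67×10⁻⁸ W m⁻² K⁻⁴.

Each of the 5 gaps contributes resistance (2/ε − 1) = 2/0.078 − 1 = 24.64; total = 123.2.
q = σ(T₁⁴ − T₂⁴) / 123.2 = 5.67×10⁻⁸ × 5.34×10^11 / 123.2 = 246 W/m².

q ≈ 246 W/m²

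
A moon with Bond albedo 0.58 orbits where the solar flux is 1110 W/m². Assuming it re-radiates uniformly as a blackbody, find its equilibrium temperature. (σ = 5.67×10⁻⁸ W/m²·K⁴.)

T ≈ 213 K

Power absorbed = (1−a)S·πR²; power emitted = 4πR²σT⁴. Equating and cancelling πR²:
T = ((1−a)S / 4σ)^(1/4) = (466 / (4 × 5.67×10⁻⁸))^(1/4) = (2.06×10^9)^(1/4).
T = 213 K.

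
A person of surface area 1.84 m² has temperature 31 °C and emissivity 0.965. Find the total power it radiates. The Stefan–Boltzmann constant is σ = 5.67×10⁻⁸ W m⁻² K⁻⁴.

P ≈ 860 W

31 °C = 304 K.
Stefan–Boltzmann: P = εσAT⁴ = 0.965 × 5.67×10⁻⁸ × 1.84 × (304)⁴ = 0.965 × 5.67×10⁻⁸ × 1.84 × 8.54×10^9.
P = 860 W.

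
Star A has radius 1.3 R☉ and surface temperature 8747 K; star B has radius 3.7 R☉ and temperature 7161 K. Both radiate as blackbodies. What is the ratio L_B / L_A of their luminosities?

L = 4πR²σT⁴ ∝ R²T⁴, so L_B/L_A = (3.7/1.3)² × (7161/8747)⁴ = 8.10 × 0.449 = 3.64.

L_B/L_A ≈ 3.64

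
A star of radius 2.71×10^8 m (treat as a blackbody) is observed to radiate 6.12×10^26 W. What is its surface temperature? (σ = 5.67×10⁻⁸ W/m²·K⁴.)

A = 4πr² = 4π × (2.71×10^8)² = 9.23×10^17 m².
From P = σAT⁴, T = (P / σA)^(1/4) = (6.12×10^26 / (5.67×10⁻⁸ × 9.23×10^17))^(1/4).
T = (1.17×10^16)^(1/4) = 10400 K.

T ≈ 10400 K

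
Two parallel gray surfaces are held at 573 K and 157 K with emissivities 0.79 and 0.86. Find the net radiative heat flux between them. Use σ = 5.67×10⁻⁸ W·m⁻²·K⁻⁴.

For two large parallel gray plates, q = σ(T₁⁴ − T₂⁴) / (1/ε₁ + 1/ε₂ − 1).
1/ε₁ + 1/ε₂ − 1 = 1/0.79 + 1/0.86 − 1 = 1.429.
T₁⁴ − T₂⁴ = 1.08×10^11 − 6.08×10^8 = 1.07×10^11 K⁴.
q = 5.67×10⁻⁸ × 1.07×10^11 / 1.429 = 4250 W/m².

q ≈ 4250 W/m²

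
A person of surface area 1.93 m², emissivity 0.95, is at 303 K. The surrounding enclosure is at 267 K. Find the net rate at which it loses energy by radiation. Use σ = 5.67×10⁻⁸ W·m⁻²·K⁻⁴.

Q = εσA(T⁴ − T_s⁴). T⁴ − T_s⁴ = (303)⁴ − (267)⁴ = 8.43×10^9 − 5.08×10^9 = 3.35×10^9 K⁴.
Q = 0.95 × 5.67×10⁻⁸ × 1.93 × 3.35×10^9 = 348 W.

Q ≈ 348 W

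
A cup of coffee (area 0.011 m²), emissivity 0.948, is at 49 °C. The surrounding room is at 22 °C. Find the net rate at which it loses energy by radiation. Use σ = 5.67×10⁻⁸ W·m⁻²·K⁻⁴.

Convert: 49 °C = 322 K; 22 °C = 295 K.
Q = εσA(T⁴ − T_s⁴). T⁴ − T_s⁴ = (322)⁴ − (295)⁴ = 1.08×10^10 − 7.57×10^9 = 3.18×10^9 K⁴.
Q = 0.948 × 5.67×10⁻⁸ × 0.0110 × 3.18×10^9 = 1.88 W.

Q ≈ 1.88 W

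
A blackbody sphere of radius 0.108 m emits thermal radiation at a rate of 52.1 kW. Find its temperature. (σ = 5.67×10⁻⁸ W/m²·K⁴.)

A = 4πr² = 4π × (0.108)² = 0.147 m².
From P = σAT⁴, T = (P / σA)^(1/4) = (52100 / (5.67×10⁻⁸ × 0.147))^(1/4).
T = (6.27×10^12)^(1/4) = 1580 K.

T ≈ 1580 K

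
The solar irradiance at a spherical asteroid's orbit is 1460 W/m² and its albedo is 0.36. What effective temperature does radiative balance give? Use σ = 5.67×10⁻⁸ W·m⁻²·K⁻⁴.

T ≈ 253 K

Power absorbed = (1−a)S·πR²; power emitted = 4πR²σT⁴. Equating and cancelling πR²:
T = ((1−a)S / 4σ)^(1/4) = (934 / (4 × 5.67×10⁻⁸))^(1/4) = (4.12×10^9)^(1/4).
T = 253 K.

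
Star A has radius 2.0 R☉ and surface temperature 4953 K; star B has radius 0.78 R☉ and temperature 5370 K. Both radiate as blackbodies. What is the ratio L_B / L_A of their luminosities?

L = 4πR²σT⁴ ∝ R²T⁴, so L_B/L_A = (0.78/2.0)² × (5370/4953)⁴ = 0.152 × 1.38 = 0.210.

L_B/L_A ≈ 0.210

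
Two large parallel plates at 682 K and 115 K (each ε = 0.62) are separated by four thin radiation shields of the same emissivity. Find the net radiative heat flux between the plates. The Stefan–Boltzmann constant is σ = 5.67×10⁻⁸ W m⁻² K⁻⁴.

q ≈ 1100 W/m²

Each of the 5 gaps contributes resistance (2/ε − 1) = 2/0.62 − 1 = 2.226; total = 11.13.
q = σ(T₁⁴ − T₂⁴) / 11.13 = 5.67×10⁻⁸ × 2.16×10^11 / 11.13 = 1100 W/m².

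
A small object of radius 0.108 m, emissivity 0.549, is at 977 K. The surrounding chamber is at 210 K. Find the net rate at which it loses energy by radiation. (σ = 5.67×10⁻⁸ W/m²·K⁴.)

Q ≈ 4150 W

A = 4πr² = 4π × (0.108)² = 0.147 m².
Q = εσA(T⁴ − T_s⁴). T⁴ − T_s⁴ = (977)⁴ − (210)⁴ = 9.11×10^11 − 1.94×10^9 = 9.09×10^11 K⁴.
Q = 0.549 × 5.67×10⁻⁸ × 0.147 × 9.09×10^11 = 4150 W.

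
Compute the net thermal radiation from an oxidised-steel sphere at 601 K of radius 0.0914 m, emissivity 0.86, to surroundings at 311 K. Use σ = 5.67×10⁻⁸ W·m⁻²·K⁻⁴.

Q ≈ 620 W

A = 4πr² = 4π × (0.0914)² = 0.105 m².
Q = εσA(T⁴ − T_s⁴). T⁴ − T_s⁴ = (601)⁴ − (311)⁴ = 1.30×10^11 − 9.35×10^9 = 1.21×10^11 K⁴.
Q = 0.86 × 5.67×10⁻⁸ × 0.105 × 1.21×10^11 = 620 W.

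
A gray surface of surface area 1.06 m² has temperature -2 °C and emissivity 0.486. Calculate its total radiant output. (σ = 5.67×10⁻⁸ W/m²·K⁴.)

P ≈ 158 W

-2 °C = 271 K.
P = εσAT⁴ = 0.486 × 5.67×10⁻⁸ × 1.06 × (271)⁴ = 0.486 × 5.67×10⁻⁸ × 1.06 × 5.39×10^9.
P = 158 W.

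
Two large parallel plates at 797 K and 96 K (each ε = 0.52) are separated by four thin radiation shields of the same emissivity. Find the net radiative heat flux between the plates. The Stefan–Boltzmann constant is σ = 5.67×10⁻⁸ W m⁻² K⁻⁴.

q ≈ 1610 W/m²

Each of the 5 gaps contributes resistance (2/ε − 1) = 2/0.52 − 1 = 2.846; total = 14.23.
q = σ(T₁⁴ − T₂⁴) / 14.23 = 5.67×10⁻⁸ × 4.03×10^11 / 14.23 = 1610 W/m².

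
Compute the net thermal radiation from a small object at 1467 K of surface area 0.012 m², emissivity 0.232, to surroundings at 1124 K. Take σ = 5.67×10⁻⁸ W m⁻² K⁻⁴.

Q = εσA(T⁴ − T_s⁴). T⁴ − T_s⁴ = (1467)⁴ − (1124)⁴ = 4.63×10^12 − 1.60×10^12 = 3.04×10^12 K⁴.
Q = 0.232 × 5.67×10⁻⁸ × 0.0120 × 3.04×10^12 = 479 W.

Q ≈ 479 W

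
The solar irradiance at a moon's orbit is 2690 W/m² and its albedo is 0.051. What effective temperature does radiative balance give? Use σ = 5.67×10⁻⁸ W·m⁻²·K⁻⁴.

T ≈ 326 K

Power absorbed = (1−a)S·πR²; power emitted = 4πR²σT⁴. Equating and cancelling πR²:
T = ((1−a)S / 4σ)^(1/4) = (2550 / (4 × 5.67×10⁻⁸))^(1/4) = (1.13×10^10)^(1/4).
T = 326 K.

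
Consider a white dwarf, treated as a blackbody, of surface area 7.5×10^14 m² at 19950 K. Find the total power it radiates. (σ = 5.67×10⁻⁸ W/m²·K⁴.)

P ≈ 6.74×10^24 W

P = σAT⁴ = 5.67×10⁻⁸ × 7.50×10^14 × (19950)⁴ = 5.67×10⁻⁸ × 7.50×10^14 × 1.58×10^17.
P = 6.74×10^24 W.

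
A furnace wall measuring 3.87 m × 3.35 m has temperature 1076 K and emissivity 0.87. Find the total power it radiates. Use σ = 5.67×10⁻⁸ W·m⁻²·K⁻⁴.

P ≈ 8.57×10^5 W

A = 3.87 × 3.35 = 13.0 m².
Stefan–Boltzmann: P = εσAT⁴ = 0.87 × 5.67×10⁻⁸ × 13.0 × (1076)⁴ = 0.87 × 5.67×10⁻⁸ × 13.0 × 1.34×10^12.
P = 8.57×10^5 W.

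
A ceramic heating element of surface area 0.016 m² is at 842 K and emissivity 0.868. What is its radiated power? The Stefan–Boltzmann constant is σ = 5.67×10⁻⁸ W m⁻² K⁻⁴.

P ≈ 396 W

Stefan–Boltzmann: P = εσAT⁴ = 0.868 × 5.67×10⁻⁸ × 0.0160 × (842)⁴ = 0.868 × 5.67×10⁻⁸ × 0.0160 × 5.03×10^11.
P = 396 W.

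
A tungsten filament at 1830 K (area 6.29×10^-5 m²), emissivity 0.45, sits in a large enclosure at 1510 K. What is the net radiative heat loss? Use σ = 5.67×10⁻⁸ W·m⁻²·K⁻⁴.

Q ≈ 9.66 W

Q = εσA(T⁴ − T_s⁴). T⁴ − T_s⁴ = (1830)⁴ − (1510)⁴ = 1.12×10^13 − 5.20×10^12 = 6.02×10^12 K⁴.
Q = 0.45 × 5.67×10⁻⁸ × 6.29×10^-5 × 6.02×10^12 = 9.66 W.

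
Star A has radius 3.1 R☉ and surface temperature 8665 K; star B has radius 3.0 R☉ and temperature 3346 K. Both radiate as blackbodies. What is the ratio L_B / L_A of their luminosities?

L = 4πR²σT⁴ ∝ R²T⁴, so L_B/L_A = (3.0/3.1)² × (3346/8665)⁴ = 0.937 × 0.0222 = 0.0208.

L_B/L_A ≈ 0.0208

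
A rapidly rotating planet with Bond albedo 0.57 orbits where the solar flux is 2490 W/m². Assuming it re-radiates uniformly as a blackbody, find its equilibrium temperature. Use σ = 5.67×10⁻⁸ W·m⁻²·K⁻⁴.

Power absorbed = (1−a)S·πR²; power emitted = 4πR²σT⁴. Equating and cancelling πR²:
T = ((1−a)S / 4σ)^(1/4) = (1070 / (4 × 5.67×10⁻⁸))^(1/4) = (4.72×10^9)^(1/4).
T = 262 K.

T ≈ 262 K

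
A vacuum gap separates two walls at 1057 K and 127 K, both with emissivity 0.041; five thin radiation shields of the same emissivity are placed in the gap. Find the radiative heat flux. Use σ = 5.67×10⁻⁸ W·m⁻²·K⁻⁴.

q ≈ 247 W/m²

Each of the 6 gaps contributes resistance (2/ε − 1) = 2/0.041 − 1 = 47.78; total = 286.7.
q = σ(T₁⁴ − T₂⁴) / 286.7 = 5.67×10⁻⁸ × 1.25×10^12 / 286.7 = 247 W/m².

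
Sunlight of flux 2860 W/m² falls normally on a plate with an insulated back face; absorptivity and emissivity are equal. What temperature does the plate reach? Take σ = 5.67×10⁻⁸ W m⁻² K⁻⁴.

Absorbed flux αS = emitted flux εσT⁴ (one radiating face); with α = ε, T = (S/σ)^(1/4).
T = (2860 / 5.67×10⁻⁸)^(1/4) = (5.04×10^10)^(1/4).
T = 474 K.

T ≈ 474 K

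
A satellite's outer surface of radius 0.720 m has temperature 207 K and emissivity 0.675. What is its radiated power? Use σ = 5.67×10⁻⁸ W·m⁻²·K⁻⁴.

A = 4πr² = 4π × (0.720)² = 6.51 m².
P = εσAT⁴ = 0.675 × 5.67×10⁻⁸ × 6.51 × (207)⁴ = 0.675 × 5.67×10⁻⁸ × 6.51 × 1.84×10^9.
P = 458 W.

P ≈ 458 W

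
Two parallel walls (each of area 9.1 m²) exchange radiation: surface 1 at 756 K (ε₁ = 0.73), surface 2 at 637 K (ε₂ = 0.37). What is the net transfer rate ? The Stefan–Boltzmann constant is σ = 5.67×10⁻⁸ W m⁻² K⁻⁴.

Q ≈ 27200 W

For two large parallel gray plates, q = σ(T₁⁴ − T₂⁴) / (1/ε₁ + 1/ε₂ − 1).
1/ε₁ + 1/ε₂ − 1 = 1/0.73 + 1/0.37 − 1 = 3.073.
T₁⁴ − T₂⁴ = 3.27×10^11 − 1.65×10^11 = 1.62×10^11 K⁴.
q = 5.67×10⁻⁸ × 1.62×10^11 / 3.073 = 2990 W/m².
Q = q·A = 2990 × 9.1 = 27200 W.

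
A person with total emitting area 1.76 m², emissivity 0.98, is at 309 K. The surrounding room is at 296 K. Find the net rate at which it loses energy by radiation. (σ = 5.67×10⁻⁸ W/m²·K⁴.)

Q ≈ 141 W

Q = εσA(T⁴ − T_s⁴). T⁴ − T_s⁴ = (309)⁴ − (296)⁴ = 9.12×10^9 − 7.68×10^9 = 1.44×10^9 K⁴.
Q = 0.98 × 5.67×10⁻⁸ × 1.76 × 1.44×10^9 = 141 W.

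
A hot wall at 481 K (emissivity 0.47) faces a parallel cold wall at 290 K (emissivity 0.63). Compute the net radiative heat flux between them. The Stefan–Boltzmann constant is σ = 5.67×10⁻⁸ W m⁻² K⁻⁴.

For two large parallel gray plates, q = σ(T₁⁴ − T₂⁴) / (1/ε₁ + 1/ε₂ − 1).
1/ε₁ + 1/ε₂ − 1 = 1/0.47 + 1/0.63 − 1 = 2.715.
T₁⁴ − T₂⁴ = 5.35×10^10 − 7.07×10^9 = 4.65×10^10 K⁴.
q = 5.67×10⁻⁸ × 4.65×10^10 / 2.715 = 970 W/m².

q ≈ 970 W/m²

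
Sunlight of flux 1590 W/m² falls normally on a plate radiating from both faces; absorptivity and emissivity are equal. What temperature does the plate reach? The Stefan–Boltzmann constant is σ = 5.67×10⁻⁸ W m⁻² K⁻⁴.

Absorbed flux αS = emitted flux 2εσT⁴ per unit area; with α = ε this gives T = (S/2σ)^(1/4).
T = (1590 / (2 × 5.67×10⁻⁸))^(1/4) = (1.40×10^10)^(1/4).
T = 344 K.

T ≈ 344 K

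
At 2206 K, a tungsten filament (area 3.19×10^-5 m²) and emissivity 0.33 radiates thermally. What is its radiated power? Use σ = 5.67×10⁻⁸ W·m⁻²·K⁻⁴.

Stefan–Boltzmann: P = εσAT⁴ = 0.33 × 5.67×10⁻⁸ × 3.19×10^-5 × (2206)⁴ = 0.33 × 5.67×10⁻⁸ × 3.19×10^-5 × 2.37×10^13.
P = 14.1 W.

P ≈ 14.1 W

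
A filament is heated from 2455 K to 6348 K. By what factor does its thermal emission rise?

P ∝ T⁴, so the ratio is (6348/2455)⁴ = (2.586)⁴ = 44.7.

ratio ≈ 44.7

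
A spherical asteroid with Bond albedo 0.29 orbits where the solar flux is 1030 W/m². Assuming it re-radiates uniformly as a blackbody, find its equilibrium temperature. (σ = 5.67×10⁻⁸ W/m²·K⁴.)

Power absorbed = (1−a)S·πR²; power emitted = 4πR²σT⁴. Equating and cancelling πR²:
T = ((1−a)S / 4σ)^(1/4) = (731 / (4 × 5.67×10⁻⁸))^(1/4) = (3.22×10^9)^(1/4).
T = 238 K.

T ≈ 238 K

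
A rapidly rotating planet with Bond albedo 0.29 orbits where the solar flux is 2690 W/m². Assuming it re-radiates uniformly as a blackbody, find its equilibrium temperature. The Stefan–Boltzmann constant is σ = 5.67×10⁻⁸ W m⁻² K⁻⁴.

Power absorbed = (1−a)S·πR²; power emitted = 4πR²σT⁴. Equating and cancelling πR²:
T = ((1−a)S / 4σ)^(1/4) = (1910 / (4 × 5.67×10⁻⁸))^(1/4) = (8.42×10^9)^(1/4).
T = 303 K.

T ≈ 303 K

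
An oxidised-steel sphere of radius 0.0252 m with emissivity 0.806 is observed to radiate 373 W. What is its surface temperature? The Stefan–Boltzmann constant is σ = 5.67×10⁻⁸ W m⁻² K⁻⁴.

A = 4πr² = 4π × (0.0252)² = 7.98×10^-3 m².
From P = εσAT⁴, T = (P / εσA)^(1/4) = (373 / (0.806 × 5.67×10⁻⁸ × 7.98×10^-3))^(1/4).
T = (1.02×10^12)^(1/4) = 1010 K.

T ≈ 1010 K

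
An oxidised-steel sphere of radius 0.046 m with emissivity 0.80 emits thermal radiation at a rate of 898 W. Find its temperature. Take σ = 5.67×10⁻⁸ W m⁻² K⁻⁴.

A = 4πr² = 4π × (0.046)² = 0.0266 m².
From P = εσAT⁴, T = (P / εσA)^(1/4) = (898 / (0.80 × 5.67×10⁻⁸ × 0.0266))^(1/4).
T = (7.45×10^11)^(1/4) = 929 K.

T ≈ 929 K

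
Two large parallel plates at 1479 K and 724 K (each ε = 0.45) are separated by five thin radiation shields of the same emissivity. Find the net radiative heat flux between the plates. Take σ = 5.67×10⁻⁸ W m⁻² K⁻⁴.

Each of the 6 gaps contributes resistance (2/ε − 1) = 2/0.45 − 1 = 3.444; total = 20.67.
q = σ(T₁⁴ − T₂⁴) / 20.67 = 5.67×10⁻⁸ × 4.51×10^12 / 20.67 = 12400 W/m².

q ≈ 12400 W/m²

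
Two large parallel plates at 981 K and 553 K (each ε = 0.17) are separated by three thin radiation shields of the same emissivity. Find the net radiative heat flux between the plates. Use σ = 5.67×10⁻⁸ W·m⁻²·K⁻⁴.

Each of the 4 gaps contributes resistance (2/ε − 1) = 2/0.17 − 1 = 10.76; total = 43.06.
q = σ(T₁⁴ − T₂⁴) / 43.06 = 5.67×10⁻⁸ × 8.33×10^11 / 43.06 = 1100 W/m².

q ≈ 1100 W/m²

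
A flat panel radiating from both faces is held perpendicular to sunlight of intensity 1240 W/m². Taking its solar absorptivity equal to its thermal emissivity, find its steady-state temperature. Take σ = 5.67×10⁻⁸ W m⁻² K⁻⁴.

T ≈ 323 K

Absorbed flux αS = emitted flux 2εσT⁴ per unit area; with α = ε this gives T = (S/2σ)^(1/4).
T = (1240 / (2 × 5.67×10⁻⁸))^(1/4) = (1.09×10^10)^(1/4).
T = 323 K.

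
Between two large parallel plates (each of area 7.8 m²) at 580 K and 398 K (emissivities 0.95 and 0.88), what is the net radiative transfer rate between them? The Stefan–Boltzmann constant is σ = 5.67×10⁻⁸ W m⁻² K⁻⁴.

For two large parallel gray plates, q = σ(T₁⁴ − T₂⁴) / (1/ε₁ + 1/ε₂ − 1).
1/ε₁ + 1/ε₂ − 1 = 1/0.95 + 1/0.88 − 1 = 1.189.
T₁⁴ − T₂⁴ = 1.13×10^11 − 2.51×10^10 = 8.81×10^10 K⁴.
q = 5.67×10⁻⁸ × 8.81×10^10 / 1.189 = 4200 W/m².
Q = q·A = 4200 × 7.8 = 32800 W.

Q ≈ 32800 W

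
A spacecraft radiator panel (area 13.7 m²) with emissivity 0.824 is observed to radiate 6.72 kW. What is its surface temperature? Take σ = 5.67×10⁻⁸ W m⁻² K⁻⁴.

From P = εσAT⁴, T = (P / εσA)^(1/4) = (6720 / (0.824 × 5.67×10⁻⁸ × 13.7))^(1/4).
T = (1.05×10^10)^(1/4) = 320 K.

T ≈ 320 K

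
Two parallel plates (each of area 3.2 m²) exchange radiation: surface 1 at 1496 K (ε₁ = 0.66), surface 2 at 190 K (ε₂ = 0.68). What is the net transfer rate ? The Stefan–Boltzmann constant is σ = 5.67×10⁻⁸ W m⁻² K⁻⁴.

For two large parallel gray plates, q = σ(T₁⁴ − T₂⁴) / (1/ε₁ + 1/ε₂ − 1).
1/ε₁ + 1/ε₂ − 1 = 1/0.66 + 1/0.68 − 1 = 1.986.
T₁⁴ − T₂⁴ = 5.01×10^12 − 1.30×10^9 = 5.01×10^12 K⁴.
q = 5.67×10⁻⁸ × 5.01×10^12 / 1.986 = 1.43×10^5 W/m².
Q = q·A = 1.43×10^5 × 3.2 = 4.58×10^5 W.

Q ≈ 4.58×10^5 W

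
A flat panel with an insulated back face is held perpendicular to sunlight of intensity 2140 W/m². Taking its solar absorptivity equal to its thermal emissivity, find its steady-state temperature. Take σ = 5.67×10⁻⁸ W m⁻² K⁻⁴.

Absorbed flux αS = emitted flux εσT⁴ (one radiating face); with α = ε, T = (S/σ)^(1/4).
T = (2140 / 5.67×10⁻⁸)^(1/4) = (3.77×10^10)^(1/4).
T = 441 K.

T ≈ 441 K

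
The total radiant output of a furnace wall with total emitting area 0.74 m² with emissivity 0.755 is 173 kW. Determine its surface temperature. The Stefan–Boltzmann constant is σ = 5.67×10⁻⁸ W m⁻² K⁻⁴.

From P = εσAT⁴, T = (P / εσA)^(1/4) = (1.73×10^5 / (0.755 × 5.67×10⁻⁸ × 0.740))^(1/4).
T = (5.46×10^12)^(1/4) = 1530 K.

T ≈ 1530 K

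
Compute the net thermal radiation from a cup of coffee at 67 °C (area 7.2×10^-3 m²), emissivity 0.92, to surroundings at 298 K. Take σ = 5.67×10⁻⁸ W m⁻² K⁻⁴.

Convert: 67 °C = 340 K.
Q = εσA(T⁴ − T_s⁴). T⁴ − T_s⁴ = (340)⁴ − (298)⁴ = 1.34×10^10 − 7.89×10^9 = 5.48×10^9 K⁴.
Q = 0.92 × 5.67×10⁻⁸ × 7.20×10^-3 × 5.48×10^9 = 2.06 W.

Q ≈ 2.06 W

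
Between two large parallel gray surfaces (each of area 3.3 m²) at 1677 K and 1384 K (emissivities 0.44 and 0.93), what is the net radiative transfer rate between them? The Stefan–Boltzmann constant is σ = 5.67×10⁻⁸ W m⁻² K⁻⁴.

Q ≈ 3.38×10^5 W

For two large parallel gray plates, q = σ(T₁⁴ − T₂⁴) / (1/ε₁ + 1/ε₂ − 1).
1/ε₁ + 1/ε₂ − 1 = 1/0.44 + 1/0.93 − 1 = 2.348.
T₁⁴ − T₂⁴ = 7.91×10^12 − 3.67×10^12 = 4.24×10^12 K⁴.
q = 5.67×10⁻⁸ × 4.24×10^12 / 2.348 = 1.02×10^5 W/m².
Q = q·A = 1.02×10^5 × 3.3 = 3.38×10^5 W.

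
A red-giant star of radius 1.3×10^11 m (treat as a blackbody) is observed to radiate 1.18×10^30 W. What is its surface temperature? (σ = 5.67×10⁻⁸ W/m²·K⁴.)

T ≈ 3150 K

A = 4πr² = 4π × (1.3×10^11)² = 2.12×10^23 m².
From P = σAT⁴, T = (P / σA)^(1/4) = (1.18×10^30 / (5.67×10⁻⁸ × 2.12×10^23))^(1/4).
T = (9.80×10^13)^(1/4) = 3150 K.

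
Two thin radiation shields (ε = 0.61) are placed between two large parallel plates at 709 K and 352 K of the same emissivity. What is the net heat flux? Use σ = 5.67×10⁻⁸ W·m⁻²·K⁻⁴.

Each of the 3 gaps contributes resistance (2/ε − 1) = 2/0.61 − 1 = 2.279; total = 6.836.
q = σ(T₁⁴ − T₂⁴) / 6.836 = 5.67×10⁻⁸ × 2.37×10^11 / 6.836 = 1970 W/m².

q ≈ 1970 W/m²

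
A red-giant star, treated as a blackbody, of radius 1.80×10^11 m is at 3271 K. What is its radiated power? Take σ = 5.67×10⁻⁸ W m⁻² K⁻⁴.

P ≈ 2.64×10^30 W

A = 4πr² = 4π × (1.80×10^11)² = 4.07×10^23 m².
P = σAT⁴ = 5.67×10⁻⁸ × 4.07×10^23 × (3271)⁴ = 5.67×10⁻⁸ × 4.07×10^23 × 1.14×10^14.
P = 2.64×10^30 W.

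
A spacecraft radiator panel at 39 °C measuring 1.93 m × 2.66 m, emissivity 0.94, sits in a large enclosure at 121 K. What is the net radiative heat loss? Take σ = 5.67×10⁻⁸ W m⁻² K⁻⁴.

A = 1.93 × 2.66 = 5.13 m².
Convert: 39 °C = 312 K.
Q = εσA(T⁴ − T_s⁴). T⁴ − T_s⁴ = (312)⁴ − (121)⁴ = 9.48×10^9 − 2.14×10^8 = 9.26×10^9 K⁴.
Q = 0.94 × 5.67×10⁻⁸ × 5.13 × 9.26×10^9 = 2530 W.

Q ≈ 2530 W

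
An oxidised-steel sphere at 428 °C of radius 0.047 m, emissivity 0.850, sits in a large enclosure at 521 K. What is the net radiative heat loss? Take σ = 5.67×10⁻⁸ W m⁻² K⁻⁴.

Q ≈ 224 W

A = 4πr² = 4π × (0.047)² = 0.0278 m².
Convert: 428 °C = 701 K.
Q = εσA(T⁴ − T_s⁴). T⁴ − T_s⁴ = (701)⁴ − (521)⁴ = 2.41×10^11 − 7.37×10^10 = 1.68×10^11 K⁴.
Q = 0.850 × 5.67×10⁻⁸ × 0.0278 × 1.68×10^11 = 224 W.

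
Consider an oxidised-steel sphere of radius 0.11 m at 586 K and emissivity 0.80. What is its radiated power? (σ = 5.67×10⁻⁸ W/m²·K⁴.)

A = 4πr² = 4π × (0.11)² = 0.152 m².
P = εσAT⁴ = 0.80 × 5.67×10⁻⁸ × 0.152 × (586)⁴ = 0.80 × 5.67×10⁻⁸ × 0.152 × 1.18×10^11.
P = 813 W.

P ≈ 813 W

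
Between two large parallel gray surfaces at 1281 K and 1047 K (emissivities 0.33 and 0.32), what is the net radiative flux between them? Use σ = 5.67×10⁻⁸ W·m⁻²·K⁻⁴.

For two large parallel gray plates, q = σ(T₁⁴ − T₂⁴) / (1/ε₁ + 1/ε₂ − 1).
1/ε₁ + 1/ε₂ − 1 = 1/0.33 + 1/0.32 − 1 = 5.155.
T₁⁴ − T₂⁴ = 2.69×10^12 − 1.20×10^12 = 1.49×10^12 K⁴.
q = 5.67×10⁻⁸ × 1.49×10^12 / 5.155 = 16400 W/m².

q ≈ 16400 W/m²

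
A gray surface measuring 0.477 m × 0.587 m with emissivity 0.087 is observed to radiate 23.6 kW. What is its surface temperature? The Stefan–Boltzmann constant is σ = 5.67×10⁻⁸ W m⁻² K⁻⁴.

A = 0.477 × 0.587 = 0.280 m².
From P = εσAT⁴, T = (P / εσA)^(1/4) = (23600 / (0.087 × 5.67×10⁻⁸ × 0.280))^(1/4).
T = (1.71×10^13)^(1/4) = 2030 K.

T ≈ 2030 K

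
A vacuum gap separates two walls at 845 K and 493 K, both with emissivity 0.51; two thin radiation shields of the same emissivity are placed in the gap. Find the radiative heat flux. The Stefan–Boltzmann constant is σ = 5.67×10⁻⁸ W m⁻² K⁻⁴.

Each of the 3 gaps contributes resistance (2/ε − 1) = 2/0.51 − 1 = 2.922; total = 8.765.
q = σ(T₁⁴ − T₂⁴) / 8.765 = 5.67×10⁻⁸ × 4.51×10^11 / 8.765 = 2920 W/m².

q ≈ 2920 W/m²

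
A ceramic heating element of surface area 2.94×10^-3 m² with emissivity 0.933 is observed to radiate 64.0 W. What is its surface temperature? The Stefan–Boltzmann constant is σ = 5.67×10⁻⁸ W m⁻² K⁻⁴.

T ≈ 801 K

From P = εσAT⁴, T = (P / εσA)^(1/4) = (64.0 / (0.933 × 5.67×10⁻⁸ × 2.94×10^-3))^(1/4).
T = (4.11×10^11)^(1/4) = 801 K.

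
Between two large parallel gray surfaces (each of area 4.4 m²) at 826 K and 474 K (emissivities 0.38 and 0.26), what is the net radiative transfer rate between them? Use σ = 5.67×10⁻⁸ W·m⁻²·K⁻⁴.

Q ≈ 18900 W

For two large parallel gray plates, q = σ(T₁⁴ − T₂⁴) / (1/ε₁ + 1/ε₂ − 1).
1/ε₁ + 1/ε₂ − 1 = 1/0.38 + 1/0.26 − 1 = 5.478.
T₁⁴ − T₂⁴ = 4.66×10^11 − 5.05×10^10 = 4.15×10^11 K⁴.
q = 5.67×10⁻⁸ × 4.15×10^11 / 5.478 = 4300 W/m².
Q = q·A = 4300 × 4.4 = 18900 W.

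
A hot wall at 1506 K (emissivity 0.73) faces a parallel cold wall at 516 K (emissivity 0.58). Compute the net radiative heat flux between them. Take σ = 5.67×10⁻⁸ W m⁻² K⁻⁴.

For two large parallel gray plates, q = σ(T₁⁴ − T₂⁴) / (1/ε₁ + 1/ε₂ − 1).
1/ε₁ + 1/ε₂ − 1 = 1/0.73 + 1/0.58 − 1 = 2.094.
T₁⁴ − T₂⁴ = 5.14×10^12 − 7.09×10^10 = 5.07×10^12 K⁴.
q = 5.67×10⁻⁸ × 5.07×10^12 / 2.094 = 1.37×10^5 W/m².

q ≈ 1.37×10^5 W/m²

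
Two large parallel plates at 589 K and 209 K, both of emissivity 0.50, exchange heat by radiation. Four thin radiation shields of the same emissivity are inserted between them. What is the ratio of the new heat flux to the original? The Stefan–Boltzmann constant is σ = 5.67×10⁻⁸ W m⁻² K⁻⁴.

With N identical shields there are N+1 = 5 gaps in series, each with the same radiative resistance, so the flux falls to 1/(N+1) of its unshielded value.

ratio ≈ 0.200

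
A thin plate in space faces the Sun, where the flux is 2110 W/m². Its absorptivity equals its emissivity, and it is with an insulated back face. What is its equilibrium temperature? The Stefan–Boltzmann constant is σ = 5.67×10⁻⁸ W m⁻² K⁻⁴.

T ≈ 439 K

Absorbed flux αS = emitted flux εσT⁴ (one radiating face); with α = ε, T = (S/σ)^(1/4).
T = (2110 / 5.67×10⁻⁸)^(1/4) = (3.72×10^10)^(1/4).
T = 439 K.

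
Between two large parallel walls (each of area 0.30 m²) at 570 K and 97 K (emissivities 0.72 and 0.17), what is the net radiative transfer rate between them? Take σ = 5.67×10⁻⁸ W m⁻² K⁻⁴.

Q ≈ 286 W

For two large parallel gray plates, q = σ(T₁⁴ − T₂⁴) / (1/ε₁ + 1/ε₂ − 1).
1/ε₁ + 1/ε₂ − 1 = 1/0.72 + 1/0.17 − 1 = 6.271.
T₁⁴ − T₂⁴ = 1.06×10^11 − 8.85×10^7 = 1.05×10^11 K⁴.
q = 5.67×10⁻⁸ × 1.05×10^11 / 6.271 = 954 W/m².
Q = q·A = 954 × 0.30 = 286 W.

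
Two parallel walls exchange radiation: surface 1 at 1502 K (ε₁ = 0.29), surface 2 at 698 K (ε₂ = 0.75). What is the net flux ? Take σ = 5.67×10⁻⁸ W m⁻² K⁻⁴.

For two large parallel gray plates, q = σ(T₁⁴ − T₂⁴) / (1/ε₁ + 1/ε₂ − 1).
1/ε₁ + 1/ε₂ − 1 = 1/0.29 + 1/0.75 − 1 = 3.782.
T₁⁴ − T₂⁴ = 5.09×10^12 − 2.37×10^11 = 4.85×10^12 K⁴.
q = 5.67×10⁻⁸ × 4.85×10^12 / 3.782 = 72800 W/m².

q ≈ 72800 W/m²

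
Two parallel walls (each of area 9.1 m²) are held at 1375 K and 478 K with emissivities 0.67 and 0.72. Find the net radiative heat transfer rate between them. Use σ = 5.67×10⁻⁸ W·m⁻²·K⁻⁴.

Q ≈ 9.66×10^5 W

For two large parallel gray plates, q = σ(T₁⁴ − T₂⁴) / (1/ε₁ + 1/ε₂ − 1).
1/ε₁ + 1/ε₂ − 1 = 1/0.67 + 1/0.72 − 1 = 1.881.
T₁⁴ − T₂⁴ = 3.57×10^12 − 5.22×10^10 = 3.52×10^12 K⁴.
q = 5.67×10⁻⁸ × 3.52×10^12 / 1.881 = 1.06×10^5 W/m².
Q = q·A = 1.06×10^5 × 9.1 = 9.66×10^5 W.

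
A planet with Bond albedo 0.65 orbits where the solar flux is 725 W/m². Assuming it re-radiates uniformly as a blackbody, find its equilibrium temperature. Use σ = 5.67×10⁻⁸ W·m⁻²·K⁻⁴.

Power absorbed = (1−a)S·πR²; power emitted = 4πR²σT⁴. Equating and cancelling πR²:
T = ((1−a)S / 4σ)^(1/4) = (254 / (4 × 5.67×10⁻⁸))^(1/4) = (1.12×10^9)^(1/4).
T = 183 K.

T ≈ 183 K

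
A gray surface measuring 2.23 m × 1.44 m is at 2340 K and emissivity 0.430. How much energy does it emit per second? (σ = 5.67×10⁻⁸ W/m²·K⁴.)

P ≈ 2.35×10^6 W

A = 2.23 × 1.44 = 3.21 m².
Stefan–Boltzmann: P = εσAT⁴ = 0.430 × 5.67×10⁻⁸ × 3.21 × (2340)⁴ = 0.430 × 5.67×10⁻⁸ × 3.21 × 3.00×10^13.
P = 2.35×10^6 W.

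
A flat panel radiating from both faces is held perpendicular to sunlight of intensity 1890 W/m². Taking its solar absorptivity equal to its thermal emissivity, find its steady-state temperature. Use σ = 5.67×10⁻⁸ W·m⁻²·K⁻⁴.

T ≈ 359 K

Absorbed flux αS = emitted flux 2εσT⁴ per unit area; with α = ε this gives T = (S/2σ)^(1/4).
T = (1890 / (2 × 5.67×10⁻⁸))^(1/4) = (1.67×10^10)^(1/4).
T = 359 K.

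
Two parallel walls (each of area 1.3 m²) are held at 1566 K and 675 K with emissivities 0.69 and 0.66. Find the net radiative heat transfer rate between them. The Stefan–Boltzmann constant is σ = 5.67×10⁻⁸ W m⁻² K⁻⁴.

Q ≈ 2.18×10^5 W

For two large parallel gray plates, q = σ(T₁⁴ − T₂⁴) / (1/ε₁ + 1/ε₂ − 1).
1/ε₁ + 1/ε₂ − 1 = 1/0.69 + 1/0.66 − 1 = 1.964.
T₁⁴ − T₂⁴ = 6.01×10^12 − 2.08×10^11 = 5.81×10^12 K⁴.
q = 5.67×10⁻⁸ × 5.81×10^12 / 1.964 = 1.68×10^5 W/m².
Q = q·A = 1.68×10^5 × 1.3 = 2.18×10^5 W.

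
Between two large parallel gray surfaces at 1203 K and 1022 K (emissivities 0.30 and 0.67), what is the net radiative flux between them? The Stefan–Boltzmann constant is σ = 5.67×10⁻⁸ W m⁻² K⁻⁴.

q ≈ 14900 W/m²

For two large parallel gray plates, q = σ(T₁⁴ − T₂⁴) / (1/ε₁ + 1/ε₂ − 1).
1/ε₁ + 1/ε₂ − 1 = 1/0.30 + 1/0.67 − 1 = 3.826.
T₁⁴ − T₂⁴ = 2.09×10^12 − 1.09×10^12 = 1.00×10^12 K⁴.
q = 5.67×10⁻⁸ × 1.00×10^12 / 3.826 = 14900 W/m².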